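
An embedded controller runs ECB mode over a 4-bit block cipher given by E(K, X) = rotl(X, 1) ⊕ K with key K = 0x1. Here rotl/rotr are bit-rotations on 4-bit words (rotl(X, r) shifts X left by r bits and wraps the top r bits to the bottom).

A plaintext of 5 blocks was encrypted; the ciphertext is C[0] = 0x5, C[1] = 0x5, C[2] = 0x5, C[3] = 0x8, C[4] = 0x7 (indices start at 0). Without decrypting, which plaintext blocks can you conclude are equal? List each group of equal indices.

P[0] = P[1] = P[2]

ECB encrypts each block independently with the same key, so equal ciphertext blocks imply equal plaintext blocks.
C[0] = C[1] = C[2] = 0x5, so P[0] = P[1] = P[2].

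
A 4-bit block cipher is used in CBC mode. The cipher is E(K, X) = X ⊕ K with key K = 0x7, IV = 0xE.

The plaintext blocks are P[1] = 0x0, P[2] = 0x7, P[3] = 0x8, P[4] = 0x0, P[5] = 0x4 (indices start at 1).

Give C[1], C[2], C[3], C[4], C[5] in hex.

C[1] = 0x9, C[2] = 0x9, C[3] = 0x6, C[4] = 0x1, C[5] = 0x2

CBC encryption: C_i = E(K, P_i ⊕ C_{i−1}), with C_{0} = IV.
C[1]: P[1] ⊕ 0xE = 0xE; E(K, 0xE) = 0x9.
C[2]: P[2] ⊕ 0x9 = 0xE; E(K, 0xE) = 0x9.
C[3]: P[3] ⊕ 0x9 = 0x1; E(K, 0x1) = 0x6.
C[4]: P[4] ⊕ 0x6 = 0x6; E(K, 0x6) = 0x1.
C[5]: P[5] ⊕ 0x1 = 0x5; E(K, 0x5) = 0x2.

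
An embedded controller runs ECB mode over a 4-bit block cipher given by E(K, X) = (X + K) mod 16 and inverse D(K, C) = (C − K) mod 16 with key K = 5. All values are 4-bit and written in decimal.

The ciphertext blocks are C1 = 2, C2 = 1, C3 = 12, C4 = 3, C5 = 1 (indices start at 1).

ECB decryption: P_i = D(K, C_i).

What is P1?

P1: D(K, 2) = 13.

P1 = 13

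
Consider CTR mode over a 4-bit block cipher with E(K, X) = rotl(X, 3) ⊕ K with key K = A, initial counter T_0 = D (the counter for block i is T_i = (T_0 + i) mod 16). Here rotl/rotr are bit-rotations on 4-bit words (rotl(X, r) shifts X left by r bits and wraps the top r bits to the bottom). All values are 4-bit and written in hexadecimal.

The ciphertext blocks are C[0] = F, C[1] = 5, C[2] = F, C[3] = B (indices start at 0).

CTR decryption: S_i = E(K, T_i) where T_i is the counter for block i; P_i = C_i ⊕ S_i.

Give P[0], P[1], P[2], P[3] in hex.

P[0]: T = D, S = E(K, T) = 4; F ⊕ 4 = B.
P[1]: T = E, S = E(K, T) = D; 5 ⊕ D = 8.
P[2]: T = F, S = E(K, T) = 5; F ⊕ 5 = A.
P[3]: T = 0, S = E(K, T) = A; B ⊕ A = 1.

P[0] = B, P[1] = 8, P[2] = A, P[3] = 1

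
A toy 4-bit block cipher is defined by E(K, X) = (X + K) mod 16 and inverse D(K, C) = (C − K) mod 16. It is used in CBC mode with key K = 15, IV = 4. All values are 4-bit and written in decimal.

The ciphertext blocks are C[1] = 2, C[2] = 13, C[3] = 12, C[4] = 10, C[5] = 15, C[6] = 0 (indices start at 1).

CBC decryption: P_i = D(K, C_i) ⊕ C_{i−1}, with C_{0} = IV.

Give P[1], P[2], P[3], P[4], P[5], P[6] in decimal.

P[1] = 7, P[2] = 12, P[3] = 0, P[4] = 7, P[5] = 10, P[6] = 14

P[1]: D(K, 2) = 3; 3 ⊕ 4 = 7.
P[2]: D(K, 13) = 14; 14 ⊕ 2 = 12.
P[3]: D(K, 12) = 13; 13 ⊕ 13 = 0.
P[4]: D(K, 10) = 11; 11 ⊕ 12 = 7.
P[5]: D(K, 15) = 0; 0 ⊕ 10 = 10.
P[6]: D(K, 0) = 1; 1 ⊕ 15 = 14.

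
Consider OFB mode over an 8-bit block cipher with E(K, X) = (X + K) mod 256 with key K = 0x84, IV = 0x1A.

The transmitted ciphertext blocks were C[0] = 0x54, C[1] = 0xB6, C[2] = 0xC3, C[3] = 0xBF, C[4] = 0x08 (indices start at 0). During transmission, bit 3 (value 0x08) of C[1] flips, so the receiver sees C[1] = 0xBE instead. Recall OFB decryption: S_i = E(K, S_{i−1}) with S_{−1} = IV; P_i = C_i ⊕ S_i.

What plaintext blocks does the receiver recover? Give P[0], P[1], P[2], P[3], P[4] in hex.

Only C[1] changed, to 0xBE. In OFB, a change in C_i flips the same bit in P_i only; the keystream is unaffected. Decrypting the received ciphertext:
P[0]: S = E(K, 0x1A) = 0x9E; 0x54 ⊕ 0x9E = 0xCA.
P[1]: S = E(K, 0x9E) = 0x22; 0xBE ⊕ 0x22 = 0x9C.
P[2]: S = E(K, 0x22) = 0xA6; 0xC3 ⊕ 0xA6 = 0x65.
P[3]: S = E(K, 0xA6) = 0x2A; 0xBF ⊕ 0x2A = 0x95.
P[4]: S = E(K, 0x2A) = 0xAE; 0x08 ⊕ 0xAE = 0xA6.
Blocks that differ from the original plaintext: P[1].

P[0] = 0xCA, P[1] = 0x9C, P[2] = 0x65, P[3] = 0x95, P[4] = 0xA6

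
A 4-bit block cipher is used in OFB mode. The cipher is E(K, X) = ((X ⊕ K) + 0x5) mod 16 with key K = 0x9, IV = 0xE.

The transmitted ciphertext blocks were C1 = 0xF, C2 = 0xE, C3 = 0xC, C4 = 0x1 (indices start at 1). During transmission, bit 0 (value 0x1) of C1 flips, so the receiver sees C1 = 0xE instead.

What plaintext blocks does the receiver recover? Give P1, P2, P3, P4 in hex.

OFB decryption: S_i = E(K, S_{i−1}) with S_{0} = IV; P_i = C_i ⊕ S_i.
Only C1 changed, to 0xE. In OFB, a change in C_i flips the same bit in P_i only; the keystream is unaffected. Decrypting the received ciphertext:
P1: S = E(K, 0xE) = 0xC; 0xE ⊕ 0xC = 0x2.
P2: S = E(K, 0xC) = 0xA; 0xE ⊕ 0xA = 0x4.
P3: S = E(K, 0xA) = 0x8; 0xC ⊕ 0x8 = 0x4.
P4: S = E(K, 0x8) = 0x6; 0x1 ⊕ 0x6 = 0x7.
Blocks that differ from the original plaintext: P1.

P1 = 0x2, P2 = 0x4, P3 = 0x4, P4 = 0x7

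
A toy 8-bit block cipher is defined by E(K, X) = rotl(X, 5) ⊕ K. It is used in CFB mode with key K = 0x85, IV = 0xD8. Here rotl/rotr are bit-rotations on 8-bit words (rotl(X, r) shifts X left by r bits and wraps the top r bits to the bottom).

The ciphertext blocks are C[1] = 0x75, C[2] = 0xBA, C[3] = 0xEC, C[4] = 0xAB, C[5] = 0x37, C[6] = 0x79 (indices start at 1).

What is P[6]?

CFB decryption: P_i = C_i ⊕ E(K, C_{i−1}), with C_{0} = IV.
P[6]: E(K, 0x37) = 0x63; 0x79 ⊕ 0x63 = 0x1A.

P[6] = 0x1A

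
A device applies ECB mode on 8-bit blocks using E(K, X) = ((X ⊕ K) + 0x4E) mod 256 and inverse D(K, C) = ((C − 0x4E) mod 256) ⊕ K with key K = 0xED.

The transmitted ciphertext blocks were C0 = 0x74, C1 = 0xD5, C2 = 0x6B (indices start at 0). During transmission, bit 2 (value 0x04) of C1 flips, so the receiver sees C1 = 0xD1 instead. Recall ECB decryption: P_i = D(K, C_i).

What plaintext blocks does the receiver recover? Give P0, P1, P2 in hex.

P0 = 0xCB, P1 = 0x6E, P2 = 0xF0

Only C1 changed, to 0xD1. In ECB, a change in C_i affects only P_i. Decrypting the received ciphertext:
P0: D(K, 0x74) = 0xCB.
P1: D(K, 0xD1) = 0x6E.
P2: D(K, 0x6B) = 0xF0.
Blocks that differ from the original plaintext: P1.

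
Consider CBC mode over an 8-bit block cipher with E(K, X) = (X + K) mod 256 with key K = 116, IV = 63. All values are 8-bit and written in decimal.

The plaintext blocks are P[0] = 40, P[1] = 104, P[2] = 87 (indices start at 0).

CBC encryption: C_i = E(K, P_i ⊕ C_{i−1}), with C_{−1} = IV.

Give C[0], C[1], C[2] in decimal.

C[0]: P[0] ⊕ 63 = 23; E(K, 23) = 139.
C[1]: P[1] ⊕ 139 = 227; E(K, 227) = 87.
C[2]: P[2] ⊕ 87 = 0; E(K, 0) = 116.

C[0] = 139, C[1] = 87, C[2] = 116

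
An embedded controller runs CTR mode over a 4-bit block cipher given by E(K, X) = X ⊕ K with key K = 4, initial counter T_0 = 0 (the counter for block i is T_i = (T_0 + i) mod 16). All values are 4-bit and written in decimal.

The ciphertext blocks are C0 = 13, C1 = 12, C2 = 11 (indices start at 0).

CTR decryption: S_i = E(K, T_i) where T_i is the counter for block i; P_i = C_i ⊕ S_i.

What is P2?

P2 = 13

P2: T = 2, S = E(K, T) = 6; 11 ⊕ 6 = 13.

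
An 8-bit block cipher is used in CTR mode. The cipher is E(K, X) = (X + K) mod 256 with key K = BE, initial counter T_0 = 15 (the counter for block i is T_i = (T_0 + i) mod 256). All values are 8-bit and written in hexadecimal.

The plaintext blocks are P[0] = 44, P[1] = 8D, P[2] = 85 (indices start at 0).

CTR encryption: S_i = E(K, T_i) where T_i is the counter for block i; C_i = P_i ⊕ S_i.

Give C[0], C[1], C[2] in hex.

C[0] = 97, C[1] = 59, C[2] = 50

C[0]: T = 15, S = E(K, T) = D3; 44 ⊕ D3 = 97.
C[1]: T = 16, S = E(K, T) = D4; 8D ⊕ D4 = 59.
C[2]: T = 17, S = E(K, T) = D5; 85 ⊕ D5 = 50.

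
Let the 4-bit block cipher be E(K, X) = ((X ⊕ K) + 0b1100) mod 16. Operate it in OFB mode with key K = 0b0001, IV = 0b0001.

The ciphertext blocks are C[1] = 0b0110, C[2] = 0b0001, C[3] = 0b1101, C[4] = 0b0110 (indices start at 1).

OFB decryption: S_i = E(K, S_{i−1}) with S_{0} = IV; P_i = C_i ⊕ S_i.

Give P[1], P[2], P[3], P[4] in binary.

P[1]: S = E(K, 0b0001) = 0b1100; 0b0110 ⊕ 0b1100 = 0b1010.
P[2]: S = E(K, 0b1100) = 0b1001; 0b0001 ⊕ 0b1001 = 0b1000.
P[3]: S = E(K, 0b1001) = 0b0100; 0b1101 ⊕ 0b0100 = 0b1001.
P[4]: S = E(K, 0b0100) = 0b0001; 0b0110 ⊕ 0b0001 = 0b0111.

P[1] = 0b1010, P[2] = 0b1000, P[3] = 0b1001, P[4] = 0b0111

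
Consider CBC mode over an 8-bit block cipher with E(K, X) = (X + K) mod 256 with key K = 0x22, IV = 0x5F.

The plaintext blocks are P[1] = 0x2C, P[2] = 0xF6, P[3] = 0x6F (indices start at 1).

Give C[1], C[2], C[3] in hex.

C[1] = 0x95, C[2] = 0x85, C[3] = 0x0C

CBC encryption: C_i = E(K, P_i ⊕ C_{i−1}), with C_{0} = IV.
C[1]: P[1] ⊕ 0x5F = 0x73; E(K, 0x73) = 0x95.
C[2]: P[2] ⊕ 0x95 = 0x63; E(K, 0x63) = 0x85.
C[3]: P[3] ⊕ 0x85 = 0xEA; E(K, 0xEA) = 0x0C.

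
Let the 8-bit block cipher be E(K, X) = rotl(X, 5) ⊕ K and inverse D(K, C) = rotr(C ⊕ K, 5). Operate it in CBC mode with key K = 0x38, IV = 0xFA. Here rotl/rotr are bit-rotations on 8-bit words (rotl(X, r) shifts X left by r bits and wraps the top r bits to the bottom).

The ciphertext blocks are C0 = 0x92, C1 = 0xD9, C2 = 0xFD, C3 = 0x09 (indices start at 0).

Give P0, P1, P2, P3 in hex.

CBC decryption: P_i = D(K, C_i) ⊕ C_{i−1}, with C_{−1} = IV.
P0: D(K, 0x92) = 0x55; 0x55 ⊕ 0xFA = 0xAF.
P1: D(K, 0xD9) = 0x0F; 0x0F ⊕ 0x92 = 0x9D.
P2: D(K, 0xFD) = 0x2E; 0x2E ⊕ 0xD9 = 0xF7.
P3: D(K, 0x09) = 0x89; 0x89 ⊕ 0xFD = 0x74.

P0 = 0xAF, P1 = 0x9D, P2 = 0xF7, P3 = 0x74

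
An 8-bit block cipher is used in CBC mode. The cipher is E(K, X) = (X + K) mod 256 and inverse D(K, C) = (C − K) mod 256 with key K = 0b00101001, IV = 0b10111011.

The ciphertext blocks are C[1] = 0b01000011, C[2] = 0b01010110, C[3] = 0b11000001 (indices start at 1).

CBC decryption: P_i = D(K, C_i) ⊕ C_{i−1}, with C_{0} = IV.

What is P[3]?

P[3]: D(K, 0b11000001) = 0b10011000; 0b10011000 ⊕ 0b01010110 = 0b11001110.

P[3] = 0b11001110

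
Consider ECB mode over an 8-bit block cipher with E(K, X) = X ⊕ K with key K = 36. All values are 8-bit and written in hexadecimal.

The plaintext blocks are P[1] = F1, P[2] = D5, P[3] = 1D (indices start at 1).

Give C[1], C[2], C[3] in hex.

ECB encryption: C_i = E(K, P_i).
C[1]: E(K, F1) = C7.
C[2]: E(K, D5) = E3.
C[3]: E(K, 1D) = 2B.

C[1] = C7, C[2] = E3, C[3] = 2B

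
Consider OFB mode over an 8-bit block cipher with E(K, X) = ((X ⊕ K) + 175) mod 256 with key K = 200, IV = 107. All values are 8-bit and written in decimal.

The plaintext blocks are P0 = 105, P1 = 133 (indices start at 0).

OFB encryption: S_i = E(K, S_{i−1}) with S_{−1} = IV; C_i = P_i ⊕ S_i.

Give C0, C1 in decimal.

C0: S = E(K, 107) = 82; 105 ⊕ 82 = 59.
C1: S = E(K, 82) = 73; 133 ⊕ 73 = 204.

C0 = 59, C1 = 204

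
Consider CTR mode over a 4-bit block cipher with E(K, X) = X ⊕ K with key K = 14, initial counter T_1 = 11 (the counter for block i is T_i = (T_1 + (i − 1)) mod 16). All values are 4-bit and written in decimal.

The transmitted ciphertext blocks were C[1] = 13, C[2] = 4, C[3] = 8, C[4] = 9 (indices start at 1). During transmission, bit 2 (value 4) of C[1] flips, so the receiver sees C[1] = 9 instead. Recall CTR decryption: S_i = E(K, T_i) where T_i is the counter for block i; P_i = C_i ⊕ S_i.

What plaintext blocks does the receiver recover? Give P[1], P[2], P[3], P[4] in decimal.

Only C[1] changed, to 9. In CTR, a change in C_i flips the same bit in P_i only; the keystream is unaffected. Decrypting the received ciphertext:
P[1]: T = 11, S = E(K, T) = 5; 9 ⊕ 5 = 12.
P[2]: T = 12, S = E(K, T) = 2; 4 ⊕ 2 = 6.
P[3]: T = 13, S = E(K, T) = 3; 8 ⊕ 3 = 11.
P[4]: T = 14, S = E(K, T) = 0; 9 ⊕ 0 = 9.
Blocks that differ from the original plaintext: P[1].

P[1] = 12, P[2] = 6, P[3] = 11, P[4] = 9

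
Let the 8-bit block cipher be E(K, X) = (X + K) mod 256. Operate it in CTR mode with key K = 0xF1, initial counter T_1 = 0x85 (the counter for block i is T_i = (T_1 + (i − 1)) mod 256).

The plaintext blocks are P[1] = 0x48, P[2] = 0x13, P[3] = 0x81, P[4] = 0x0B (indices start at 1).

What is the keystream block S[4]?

0x79

CTR encryption: S_i = E(K, T_i) where T_i is the counter for block i; C_i = P_i ⊕ S_i.
C[1]: T = 0x85, S = E(K, T) = 0x76; 0x48 ⊕ 0x76 = 0x3E.
C[2]: T = 0x86, S = E(K, T) = 0x77; 0x13 ⊕ 0x77 = 0x64.
C[3]: T = 0x87, S = E(K, T) = 0x78; 0x81 ⊕ 0x78 = 0xF9.
C[4]: T = 0x88, S = E(K, T) = 0x79; 0x0B ⊕ 0x79 = 0x72.
So S[4] = 0x79.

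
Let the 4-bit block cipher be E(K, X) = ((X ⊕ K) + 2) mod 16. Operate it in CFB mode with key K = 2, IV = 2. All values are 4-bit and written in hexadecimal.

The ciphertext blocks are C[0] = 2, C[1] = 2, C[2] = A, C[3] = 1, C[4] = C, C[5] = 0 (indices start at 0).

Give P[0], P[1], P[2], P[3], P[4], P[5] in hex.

P[0] = 0, P[1] = 0, P[2] = 8, P[3] = B, P[4] = 9, P[5] = 0

CFB decryption: P_i = C_i ⊕ E(K, C_{i−1}), with C_{−1} = IV.
P[0]: E(K, 2) = 2; 2 ⊕ 2 = 0.
P[1]: E(K, 2) = 2; 2 ⊕ 2 = 0.
P[2]: E(K, 2) = 2; A ⊕ 2 = 8.
P[3]: E(K, A) = A; 1 ⊕ A = B.
P[4]: E(K, 1) = 5; C ⊕ 5 = 9.
P[5]: E(K, C) = 0; 0 ⊕ 0 = 0.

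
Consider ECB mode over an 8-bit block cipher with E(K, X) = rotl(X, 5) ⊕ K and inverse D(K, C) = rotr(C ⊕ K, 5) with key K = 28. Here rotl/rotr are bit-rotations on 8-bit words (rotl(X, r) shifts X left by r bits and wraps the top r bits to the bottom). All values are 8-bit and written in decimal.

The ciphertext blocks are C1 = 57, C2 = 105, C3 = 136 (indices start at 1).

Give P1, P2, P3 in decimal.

ECB decryption: P_i = D(K, C_i).
P1: D(K, 57) = 41.
P2: D(K, 105) = 171.
P3: D(K, 136) = 164.

P1 = 41, P2 = 171, P3 = 164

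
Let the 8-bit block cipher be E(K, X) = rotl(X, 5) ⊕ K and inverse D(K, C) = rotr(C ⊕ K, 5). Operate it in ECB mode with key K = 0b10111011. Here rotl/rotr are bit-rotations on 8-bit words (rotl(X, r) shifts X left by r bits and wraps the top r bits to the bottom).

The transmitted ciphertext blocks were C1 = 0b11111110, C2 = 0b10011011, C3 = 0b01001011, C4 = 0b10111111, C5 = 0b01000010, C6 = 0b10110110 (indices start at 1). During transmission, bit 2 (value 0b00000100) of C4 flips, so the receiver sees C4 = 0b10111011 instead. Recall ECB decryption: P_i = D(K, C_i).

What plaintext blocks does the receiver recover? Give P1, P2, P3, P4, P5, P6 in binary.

Only C4 changed, to 0b10111011. In ECB, a change in C_i affects only P_i. Decrypting the received ciphertext:
P1: D(K, 0b11111110) = 0b00101010.
P2: D(K, 0b10011011) = 0b00000001.
P3: D(K, 0b01001011) = 0b10000111.
P4: D(K, 0b10111011) = 0b00000000.
P5: D(K, 0b01000010) = 0b11001111.
P6: D(K, 0b10110110) = 0b01101000.
Blocks that differ from the original plaintext: P4.

P1 = 0b00101010, P2 = 0b00000001, P3 = 0b10000111, P4 = 0b00000000, P5 = 0b11001111, P6 = 0b01101000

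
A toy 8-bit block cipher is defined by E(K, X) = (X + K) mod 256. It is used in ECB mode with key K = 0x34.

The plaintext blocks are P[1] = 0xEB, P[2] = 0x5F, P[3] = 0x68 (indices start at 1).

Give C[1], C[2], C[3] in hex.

ECB encryption: C_i = E(K, P_i).
C[1]: E(K, 0xEB) = 0x1F.
C[2]: E(K, 0x5F) = 0x93.
C[3]: E(K, 0x68) = 0x9C.

C[1] = 0x1F, C[2] = 0x93, C[3] = 0x9C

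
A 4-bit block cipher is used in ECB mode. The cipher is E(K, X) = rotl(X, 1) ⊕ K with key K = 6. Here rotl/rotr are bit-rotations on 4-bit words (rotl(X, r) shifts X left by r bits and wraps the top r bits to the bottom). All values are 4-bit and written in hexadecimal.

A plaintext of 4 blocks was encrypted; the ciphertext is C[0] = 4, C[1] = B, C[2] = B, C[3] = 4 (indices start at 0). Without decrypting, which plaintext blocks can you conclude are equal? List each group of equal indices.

ECB encrypts each block independently with the same key, so equal ciphertext blocks imply equal plaintext blocks.
C[0] = C[3] = 4, so P[0] = P[3].
C[1] = C[2] = B, so P[1] = P[2].

P[0] = P[3]; P[1] = P[2]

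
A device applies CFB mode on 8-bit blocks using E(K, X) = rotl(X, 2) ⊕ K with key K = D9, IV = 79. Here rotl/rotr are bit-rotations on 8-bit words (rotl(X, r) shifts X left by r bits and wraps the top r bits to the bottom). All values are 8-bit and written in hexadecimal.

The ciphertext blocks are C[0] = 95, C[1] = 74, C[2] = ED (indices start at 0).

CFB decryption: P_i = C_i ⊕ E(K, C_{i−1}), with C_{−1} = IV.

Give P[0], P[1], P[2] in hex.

P[0] = A9, P[1] = FB, P[2] = E5

P[0]: E(K, 79) = 3C; 95 ⊕ 3C = A9.
P[1]: E(K, 95) = 8F; 74 ⊕ 8F = FB.
P[2]: E(K, 74) = 08; ED ⊕ 08 = E5.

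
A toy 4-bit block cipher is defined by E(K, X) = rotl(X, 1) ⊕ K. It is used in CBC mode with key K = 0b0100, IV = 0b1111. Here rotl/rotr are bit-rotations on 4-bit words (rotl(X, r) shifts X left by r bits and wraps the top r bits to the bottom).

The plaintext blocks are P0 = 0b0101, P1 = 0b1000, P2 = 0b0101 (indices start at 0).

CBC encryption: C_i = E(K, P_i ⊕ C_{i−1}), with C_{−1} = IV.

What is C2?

C2 = 0b0000

C0: P0 ⊕ 0b1111 = 0b1010; E(K, 0b1010) = 0b0001.
C1: P1 ⊕ 0b0001 = 0b1001; E(K, 0b1001) = 0b0111.
C2: P2 ⊕ 0b0111 = 0b0010; E(K, 0b0010) = 0b0000.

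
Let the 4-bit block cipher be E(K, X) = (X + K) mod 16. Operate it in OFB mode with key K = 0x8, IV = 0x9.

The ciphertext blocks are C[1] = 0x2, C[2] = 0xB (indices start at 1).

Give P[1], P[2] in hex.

OFB decryption: S_i = E(K, S_{i−1}) with S_{0} = IV; P_i = C_i ⊕ S_i.
P[1]: S = E(K, 0x9) = 0x1; 0x2 ⊕ 0x1 = 0x3.
P[2]: S = E(K, 0x1) = 0x9; 0xB ⊕ 0x9 = 0x2.

P[1] = 0x3, P[2] = 0x2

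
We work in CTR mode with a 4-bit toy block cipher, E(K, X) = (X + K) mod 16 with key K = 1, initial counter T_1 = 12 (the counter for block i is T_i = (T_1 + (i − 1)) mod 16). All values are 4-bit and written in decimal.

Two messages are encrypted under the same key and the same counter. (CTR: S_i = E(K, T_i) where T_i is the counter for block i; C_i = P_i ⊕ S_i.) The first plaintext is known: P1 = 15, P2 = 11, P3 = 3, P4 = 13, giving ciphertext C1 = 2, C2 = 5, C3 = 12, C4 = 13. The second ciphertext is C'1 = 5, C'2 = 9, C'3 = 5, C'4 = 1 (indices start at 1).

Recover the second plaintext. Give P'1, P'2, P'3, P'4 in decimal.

In CTR with a reused counter, both messages share the same keystream S_i, so C_i ⊕ C'_i = P_i ⊕ P'_i and thus P'_i = P_i ⊕ C_i ⊕ C'_i.
P'1: 15 ⊕ 2 ⊕ 5 = 8.
P'2: 11 ⊕ 5 ⊕ 9 = 7.
P'3: 3 ⊕ 12 ⊕ 5 = 10.
P'4: 13 ⊕ 13 ⊕ 1 = 1.

P'1 = 8, P'2 = 7, P'3 = 10, P'4 = 1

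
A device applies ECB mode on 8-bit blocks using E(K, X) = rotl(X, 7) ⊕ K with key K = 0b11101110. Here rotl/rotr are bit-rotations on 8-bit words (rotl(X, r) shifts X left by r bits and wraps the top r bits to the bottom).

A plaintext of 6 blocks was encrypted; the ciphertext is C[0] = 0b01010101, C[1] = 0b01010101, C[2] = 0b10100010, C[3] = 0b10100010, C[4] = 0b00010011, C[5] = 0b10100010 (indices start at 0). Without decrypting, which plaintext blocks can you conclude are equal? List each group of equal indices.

ECB encrypts each block independently with the same key, so equal ciphertext blocks imply equal plaintext blocks.
C[0] = C[1] = 0b01010101, so P[0] = P[1].
C[2] = C[3] = C[5] = 0b10100010, so P[2] = P[3] = P[5].

P[0] = P[1]; P[2] = P[3] = P[5]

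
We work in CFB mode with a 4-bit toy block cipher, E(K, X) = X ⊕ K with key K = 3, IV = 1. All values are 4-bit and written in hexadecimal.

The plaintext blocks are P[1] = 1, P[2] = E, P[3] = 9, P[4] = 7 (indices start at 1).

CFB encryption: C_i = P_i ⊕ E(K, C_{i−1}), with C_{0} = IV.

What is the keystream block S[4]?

C[1]: E(K, 1) = 2; 1 ⊕ 2 = 3.
C[2]: E(K, 3) = 0; E ⊕ 0 = E.
C[3]: E(K, E) = D; 9 ⊕ D = 4.
C[4]: E(K, 4) = 7; 7 ⊕ 7 = 0.
So S[4] = 7.

7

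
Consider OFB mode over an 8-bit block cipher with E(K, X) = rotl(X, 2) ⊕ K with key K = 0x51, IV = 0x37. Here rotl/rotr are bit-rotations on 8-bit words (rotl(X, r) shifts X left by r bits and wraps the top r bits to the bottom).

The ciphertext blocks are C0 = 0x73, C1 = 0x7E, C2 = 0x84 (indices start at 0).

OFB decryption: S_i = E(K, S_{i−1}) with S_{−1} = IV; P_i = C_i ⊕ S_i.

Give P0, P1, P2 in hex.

P0 = 0xFE, P1 = 0x19, P2 = 0x48

P0: S = E(K, 0x37) = 0x8D; 0x73 ⊕ 0x8D = 0xFE.
P1: S = E(K, 0x8D) = 0x67; 0x7E ⊕ 0x67 = 0x19.
P2: S = E(K, 0x67) = 0xCC; 0x84 ⊕ 0xCC = 0x48.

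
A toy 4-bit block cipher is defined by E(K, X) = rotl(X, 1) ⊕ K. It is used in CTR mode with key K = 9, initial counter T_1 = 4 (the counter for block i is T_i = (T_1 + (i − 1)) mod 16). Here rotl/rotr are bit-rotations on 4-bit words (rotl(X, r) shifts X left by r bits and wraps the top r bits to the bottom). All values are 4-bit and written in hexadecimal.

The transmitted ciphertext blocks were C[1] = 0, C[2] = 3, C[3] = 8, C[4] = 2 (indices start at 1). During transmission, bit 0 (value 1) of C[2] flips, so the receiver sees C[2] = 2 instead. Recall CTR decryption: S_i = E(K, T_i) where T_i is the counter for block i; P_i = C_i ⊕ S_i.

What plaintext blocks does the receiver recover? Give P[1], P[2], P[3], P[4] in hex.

P[1] = 1, P[2] = 1, P[3] = D, P[4] = 5

Only C[2] changed, to 2. In CTR, a change in C_i flips the same bit in P_i only; the keystream is unaffected. Decrypting the received ciphertext:
P[1]: T = 4, S = E(K, T) = 1; 0 ⊕ 1 = 1.
P[2]: T = 5, S = E(K, T) = 3; 2 ⊕ 3 = 1.
P[3]: T = 6, S = E(K, T) = 5; 8 ⊕ 5 = D.
P[4]: T = 7, S = E(K, T) = 7; 2 ⊕ 7 = 5.
Blocks that differ from the original plaintext: P[2].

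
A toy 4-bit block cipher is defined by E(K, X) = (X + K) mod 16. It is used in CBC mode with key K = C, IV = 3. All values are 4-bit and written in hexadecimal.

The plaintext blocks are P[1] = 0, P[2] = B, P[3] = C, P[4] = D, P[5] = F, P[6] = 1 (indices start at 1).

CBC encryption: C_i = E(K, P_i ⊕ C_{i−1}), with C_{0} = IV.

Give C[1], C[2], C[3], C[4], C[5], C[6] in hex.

C[1]: P[1] ⊕ 3 = 3; E(K, 3) = F.
C[2]: P[2] ⊕ F = 4; E(K, 4) = 0.
C[3]: P[3] ⊕ 0 = C; E(K, C) = 8.
C[4]: P[4] ⊕ 8 = 5; E(K, 5) = 1.
C[5]: P[5] ⊕ 1 = E; E(K, E) = A.
C[6]: P[6] ⊕ A = B; E(K, B) = 7.

C[1] = F, C[2] = 0, C[3] = 8, C[4] = 1, C[5] = A, C[6] = 7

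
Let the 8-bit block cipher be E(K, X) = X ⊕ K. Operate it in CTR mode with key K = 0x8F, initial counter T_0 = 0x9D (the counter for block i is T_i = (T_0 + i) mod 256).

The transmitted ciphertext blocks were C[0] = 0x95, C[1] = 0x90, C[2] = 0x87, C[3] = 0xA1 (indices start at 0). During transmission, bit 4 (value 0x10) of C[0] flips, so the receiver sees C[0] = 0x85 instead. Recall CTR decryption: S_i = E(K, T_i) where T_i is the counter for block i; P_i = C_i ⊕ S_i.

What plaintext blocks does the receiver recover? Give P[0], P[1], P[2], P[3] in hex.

Only C[0] changed, to 0x85. In CTR, a change in C_i flips the same bit in P_i only; the keystream is unaffected. Decrypting the received ciphertext:
P[0]: T = 0x9D, S = E(K, T) = 0x12; 0x85 ⊕ 0x12 = 0x97.
P[1]: T = 0x9E, S = E(K, T) = 0x11; 0x90 ⊕ 0x11 = 0x81.
P[2]: T = 0x9F, S = E(K, T) = 0x10; 0x87 ⊕ 0x10 = 0x97.
P[3]: T = 0xA0, S = E(K, T) = 0x2F; 0xA1 ⊕ 0x2F = 0x8E.
Blocks that differ from the original plaintext: P[0].

P[0] = 0x97, P[1] = 0x81, P[2] = 0x97, P[3] = 0x8E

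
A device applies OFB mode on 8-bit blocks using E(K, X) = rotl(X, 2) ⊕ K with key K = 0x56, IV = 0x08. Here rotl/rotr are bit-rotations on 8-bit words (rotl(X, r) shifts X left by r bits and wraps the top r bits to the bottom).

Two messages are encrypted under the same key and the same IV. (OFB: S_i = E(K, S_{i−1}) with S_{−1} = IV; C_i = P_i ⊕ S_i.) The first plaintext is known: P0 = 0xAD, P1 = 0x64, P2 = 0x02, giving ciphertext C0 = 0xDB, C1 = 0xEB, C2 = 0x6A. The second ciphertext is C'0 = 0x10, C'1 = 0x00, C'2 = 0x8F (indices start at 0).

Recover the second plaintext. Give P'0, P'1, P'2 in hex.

In OFB with a reused IV, both messages share the same keystream S_i, so C_i ⊕ C'_i = P_i ⊕ P'_i and thus P'_i = P_i ⊕ C_i ⊕ C'_i.
P'0: 0xAD ⊕ 0xDB ⊕ 0x10 = 0x66.
P'1: 0x64 ⊕ 0xEB ⊕ 0x00 = 0x8F.
P'2: 0x02 ⊕ 0x6A ⊕ 0x8F = 0xE7.

P'0 = 0x66, P'1 = 0x8F, P'2 = 0xE7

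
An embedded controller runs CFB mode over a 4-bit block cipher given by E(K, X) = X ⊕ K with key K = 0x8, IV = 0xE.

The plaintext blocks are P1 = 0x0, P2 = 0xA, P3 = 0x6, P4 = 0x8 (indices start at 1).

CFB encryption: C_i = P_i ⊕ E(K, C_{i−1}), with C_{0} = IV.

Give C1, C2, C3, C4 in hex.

C1: E(K, 0xE) = 0x6; 0x0 ⊕ 0x6 = 0x6.
C2: E(K, 0x6) = 0xE; 0xA ⊕ 0xE = 0x4.
C3: E(K, 0x4) = 0xC; 0x6 ⊕ 0xC = 0xA.
C4: E(K, 0xA) = 0x2; 0x8 ⊕ 0x2 = 0xA.

C1 = 0x6, C2 = 0x4, C3 = 0xA, C4 = 0xA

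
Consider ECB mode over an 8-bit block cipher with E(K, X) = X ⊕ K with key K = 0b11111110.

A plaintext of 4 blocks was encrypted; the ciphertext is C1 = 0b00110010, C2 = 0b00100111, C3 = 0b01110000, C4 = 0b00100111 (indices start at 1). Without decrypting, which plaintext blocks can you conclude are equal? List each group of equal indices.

ECB encrypts each block independently with the same key, so equal ciphertext blocks imply equal plaintext blocks.
C2 = C4 = 0b00100111, so P2 = P4.

P2 = P4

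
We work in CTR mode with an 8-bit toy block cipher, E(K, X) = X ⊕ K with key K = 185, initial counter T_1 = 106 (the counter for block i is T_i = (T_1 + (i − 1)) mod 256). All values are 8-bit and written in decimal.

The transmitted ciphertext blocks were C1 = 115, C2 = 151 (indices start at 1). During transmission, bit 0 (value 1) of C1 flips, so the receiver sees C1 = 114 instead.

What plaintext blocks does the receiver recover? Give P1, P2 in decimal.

P1 = 161, P2 = 69

CTR decryption: S_i = E(K, T_i) where T_i is the counter for block i; P_i = C_i ⊕ S_i.
Only C1 changed, to 114. In CTR, a change in C_i flips the same bit in P_i only; the keystream is unaffected. Decrypting the received ciphertext:
P1: T = 106, S = E(K, T) = 211; 114 ⊕ 211 = 161.
P2: T = 107, S = E(K, T) = 210; 151 ⊕ 210 = 69.
Blocks that differ from the original plaintext: P1.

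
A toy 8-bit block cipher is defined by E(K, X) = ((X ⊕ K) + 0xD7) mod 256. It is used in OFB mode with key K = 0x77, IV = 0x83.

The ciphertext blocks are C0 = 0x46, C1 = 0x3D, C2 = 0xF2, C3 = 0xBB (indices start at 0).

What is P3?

P3 = 0x18

OFB decryption: S_i = E(K, S_{i−1}) with S_{−1} = IV; P_i = C_i ⊕ S_i.
P0: S = E(K, 0x83) = 0xCB; 0x46 ⊕ 0xCB = 0x8D.
P1: S = E(K, 0xCB) = 0x93; 0x3D ⊕ 0x93 = 0xAE.
P2: S = E(K, 0x93) = 0xBB; 0xF2 ⊕ 0xBB = 0x49.
P3: S = E(K, 0xBB) = 0xA3; 0xBB ⊕ 0xA3 = 0x18.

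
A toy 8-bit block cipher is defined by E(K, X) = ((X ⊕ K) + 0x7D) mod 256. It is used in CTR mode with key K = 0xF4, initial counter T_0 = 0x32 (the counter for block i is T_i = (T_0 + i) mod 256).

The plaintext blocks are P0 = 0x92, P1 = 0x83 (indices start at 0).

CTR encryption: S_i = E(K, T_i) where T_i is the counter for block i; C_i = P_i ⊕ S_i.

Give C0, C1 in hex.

C0 = 0xD1, C1 = 0xC7

C0: T = 0x32, S = E(K, T) = 0x43; 0x92 ⊕ 0x43 = 0xD1.
C1: T = 0x33, S = E(K, T) = 0x44; 0x83 ⊕ 0x44 = 0xC7.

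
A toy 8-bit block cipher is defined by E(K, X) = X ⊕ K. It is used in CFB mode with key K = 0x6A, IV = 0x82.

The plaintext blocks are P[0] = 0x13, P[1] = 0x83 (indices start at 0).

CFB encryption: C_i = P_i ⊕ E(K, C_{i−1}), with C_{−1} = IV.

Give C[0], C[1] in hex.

C[0] = 0xFB, C[1] = 0x12

C[0]: E(K, 0x82) = 0xE8; 0x13 ⊕ 0xE8 = 0xFB.
C[1]: E(K, 0xFB) = 0x91; 0x83 ⊕ 0x91 = 0x12.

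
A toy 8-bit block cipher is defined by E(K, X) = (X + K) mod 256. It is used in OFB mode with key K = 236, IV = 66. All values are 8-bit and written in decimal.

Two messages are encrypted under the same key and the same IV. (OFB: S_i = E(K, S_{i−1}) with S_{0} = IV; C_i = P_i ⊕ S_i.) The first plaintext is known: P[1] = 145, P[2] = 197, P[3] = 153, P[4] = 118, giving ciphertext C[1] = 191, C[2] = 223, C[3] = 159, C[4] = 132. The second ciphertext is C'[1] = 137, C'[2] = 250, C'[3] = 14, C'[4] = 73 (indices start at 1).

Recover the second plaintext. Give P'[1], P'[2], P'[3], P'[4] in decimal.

P'[1] = 167, P'[2] = 224, P'[3] = 8, P'[4] = 187

In OFB with a reused IV, both messages share the same keystream S_i, so C_i ⊕ C'_i = P_i ⊕ P'_i and thus P'_i = P_i ⊕ C_i ⊕ C'_i.
P'[1]: 145 ⊕ 191 ⊕ 137 = 167.
P'[2]: 197 ⊕ 223 ⊕ 250 = 224.
P'[3]: 153 ⊕ 159 ⊕ 14 = 8.
P'[4]: 118 ⊕ 132 ⊕ 73 = 187.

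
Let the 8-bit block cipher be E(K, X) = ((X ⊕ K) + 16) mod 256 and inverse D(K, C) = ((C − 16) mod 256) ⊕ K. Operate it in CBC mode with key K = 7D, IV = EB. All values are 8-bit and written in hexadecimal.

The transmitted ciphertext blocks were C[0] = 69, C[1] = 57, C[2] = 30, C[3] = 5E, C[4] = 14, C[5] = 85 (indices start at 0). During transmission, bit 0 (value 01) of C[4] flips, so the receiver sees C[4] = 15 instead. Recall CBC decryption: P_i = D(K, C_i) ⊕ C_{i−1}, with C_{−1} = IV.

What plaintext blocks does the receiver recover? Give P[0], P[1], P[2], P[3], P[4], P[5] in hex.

Only C[4] changed, to 15. In CBC, a change in C_i garbles P_i and flips the same bit in P_{i+1}. Decrypting the received ciphertext:
P[0]: D(K, 69) = 2E; 2E ⊕ EB = C5.
P[1]: D(K, 57) = 3C; 3C ⊕ 69 = 55.
P[2]: D(K, 30) = 67; 67 ⊕ 57 = 30.
P[3]: D(K, 5E) = 35; 35 ⊕ 30 = 05.
P[4]: D(K, 15) = 82; 82 ⊕ 5E = DC.
P[5]: D(K, 85) = 12; 12 ⊕ 15 = 07.
Blocks that differ from the original plaintext: P[4], P[5].

P[0] = C5, P[1] = 55, P[2] = 30, P[3] = 05, P[4] = DC, P[5] = 07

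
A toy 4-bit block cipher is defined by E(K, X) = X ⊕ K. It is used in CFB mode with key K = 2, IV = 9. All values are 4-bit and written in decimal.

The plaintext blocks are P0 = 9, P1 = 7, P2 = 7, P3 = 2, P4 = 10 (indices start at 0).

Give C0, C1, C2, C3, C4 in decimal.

CFB encryption: C_i = P_i ⊕ E(K, C_{i−1}), with C_{−1} = IV.
C0: E(K, 9) = 11; 9 ⊕ 11 = 2.
C1: E(K, 2) = 0; 7 ⊕ 0 = 7.
C2: E(K, 7) = 5; 7 ⊕ 5 = 2.
C3: E(K, 2) = 0; 2 ⊕ 0 = 2.
C4: E(K, 2) = 0; 10 ⊕ 0 = 10.

C0 = 2, C1 = 7, C2 = 2, C3 = 2, C4 = 10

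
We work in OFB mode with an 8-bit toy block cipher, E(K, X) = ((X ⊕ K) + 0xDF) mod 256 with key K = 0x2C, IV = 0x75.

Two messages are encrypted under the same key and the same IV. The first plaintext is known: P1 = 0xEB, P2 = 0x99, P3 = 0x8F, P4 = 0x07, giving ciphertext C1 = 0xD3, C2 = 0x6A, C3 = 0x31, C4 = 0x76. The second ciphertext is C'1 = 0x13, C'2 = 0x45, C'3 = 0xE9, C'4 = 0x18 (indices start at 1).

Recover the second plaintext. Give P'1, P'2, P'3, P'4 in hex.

In OFB with a reused IV, both messages share the same keystream S_i, so C_i ⊕ C'_i = P_i ⊕ P'_i and thus P'_i = P_i ⊕ C_i ⊕ C'_i.
P'1: 0xEB ⊕ 0xD3 ⊕ 0x13 = 0x2B.
P'2: 0x99 ⊕ 0x6A ⊕ 0x45 = 0xB6.
P'3: 0x8F ⊕ 0x31 ⊕ 0xE9 = 0x57.
P'4: 0x07 ⊕ 0x76 ⊕ 0x18 = 0x69.

P'1 = 0x2B, P'2 = 0xB6, P'3 = 0x57, P'4 = 0x69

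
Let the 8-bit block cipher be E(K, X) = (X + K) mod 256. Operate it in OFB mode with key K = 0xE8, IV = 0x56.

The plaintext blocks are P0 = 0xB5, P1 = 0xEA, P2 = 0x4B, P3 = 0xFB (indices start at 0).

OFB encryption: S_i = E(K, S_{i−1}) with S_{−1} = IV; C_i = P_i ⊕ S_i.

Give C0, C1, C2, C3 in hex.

C0: S = E(K, 0x56) = 0x3E; 0xB5 ⊕ 0x3E = 0x8B.
C1: S = E(K, 0x3E) = 0x26; 0xEA ⊕ 0x26 = 0xCC.
C2: S = E(K, 0x26) = 0x0E; 0x4B ⊕ 0x0E = 0x45.
C3: S = E(K, 0x0E) = 0xF6; 0xFB ⊕ 0xF6 = 0x0D.

C0 = 0x8B, C1 = 0xCC, C2 = 0x45, C3 = 0x0D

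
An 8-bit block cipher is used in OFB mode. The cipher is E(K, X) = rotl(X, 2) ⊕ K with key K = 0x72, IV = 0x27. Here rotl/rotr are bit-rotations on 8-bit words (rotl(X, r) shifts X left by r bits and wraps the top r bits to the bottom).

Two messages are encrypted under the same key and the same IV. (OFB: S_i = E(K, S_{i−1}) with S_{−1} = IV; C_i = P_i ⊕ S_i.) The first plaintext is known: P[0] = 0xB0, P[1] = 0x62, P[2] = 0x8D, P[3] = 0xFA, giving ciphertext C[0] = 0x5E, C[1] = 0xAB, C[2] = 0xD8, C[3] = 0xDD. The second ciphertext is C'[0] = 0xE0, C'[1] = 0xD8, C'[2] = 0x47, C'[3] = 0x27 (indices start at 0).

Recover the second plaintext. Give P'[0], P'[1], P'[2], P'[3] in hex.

In OFB with a reused IV, both messages share the same keystream S_i, so C_i ⊕ C'_i = P_i ⊕ P'_i and thus P'_i = P_i ⊕ C_i ⊕ C'_i.
P'[0]: 0xB0 ⊕ 0x5E ⊕ 0xE0 = 0x0E.
P'[1]: 0x62 ⊕ 0xAB ⊕ 0xD8 = 0x11.
P'[2]: 0x8D ⊕ 0xD8 ⊕ 0x47 = 0x12.
P'[3]: 0xFA ⊕ 0xDD ⊕ 0x27 = 0x00.

P'[0] = 0x0E, P'[1] = 0x11, P'[2] = 0x12, P'[3] = 0x00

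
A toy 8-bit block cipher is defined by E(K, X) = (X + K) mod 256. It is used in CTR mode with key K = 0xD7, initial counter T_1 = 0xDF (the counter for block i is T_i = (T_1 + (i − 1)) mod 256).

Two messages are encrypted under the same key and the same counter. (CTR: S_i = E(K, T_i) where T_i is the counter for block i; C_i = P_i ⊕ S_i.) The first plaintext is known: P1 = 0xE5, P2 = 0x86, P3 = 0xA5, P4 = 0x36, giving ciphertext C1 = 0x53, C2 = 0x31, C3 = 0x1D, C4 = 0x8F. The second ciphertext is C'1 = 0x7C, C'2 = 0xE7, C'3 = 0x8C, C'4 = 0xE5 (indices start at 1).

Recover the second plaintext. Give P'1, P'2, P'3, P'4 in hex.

P'1 = 0xCA, P'2 = 0x50, P'3 = 0x34, P'4 = 0x5C

In CTR with a reused counter, both messages share the same keystream S_i, so C_i ⊕ C'_i = P_i ⊕ P'_i and thus P'_i = P_i ⊕ C_i ⊕ C'_i.
P'1: 0xE5 ⊕ 0x53 ⊕ 0x7C = 0xCA.
P'2: 0x86 ⊕ 0x31 ⊕ 0xE7 = 0x50.
P'3: 0xA5 ⊕ 0x1D ⊕ 0x8C = 0x34.
P'4: 0x36 ⊕ 0x8F ⊕ 0xE5 = 0x5C.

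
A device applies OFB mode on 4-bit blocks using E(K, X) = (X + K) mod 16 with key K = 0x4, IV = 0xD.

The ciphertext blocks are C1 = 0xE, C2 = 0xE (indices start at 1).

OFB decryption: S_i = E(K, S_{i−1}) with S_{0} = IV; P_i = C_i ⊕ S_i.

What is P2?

P1: S = E(K, 0xD) = 0x1; 0xE ⊕ 0x1 = 0xF.
P2: S = E(K, 0x1) = 0x5; 0xE ⊕ 0x5 = 0xB.

P2 = 0xB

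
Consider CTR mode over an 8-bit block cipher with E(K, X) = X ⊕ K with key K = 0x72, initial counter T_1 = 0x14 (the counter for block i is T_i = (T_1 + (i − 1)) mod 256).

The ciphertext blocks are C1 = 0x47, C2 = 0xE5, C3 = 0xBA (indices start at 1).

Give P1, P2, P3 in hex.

CTR decryption: S_i = E(K, T_i) where T_i is the counter for block i; P_i = C_i ⊕ S_i.
P1: T = 0x14, S = E(K, T) = 0x66; 0x47 ⊕ 0x66 = 0x21.
P2: T = 0x15, S = E(K, T) = 0x67; 0xE5 ⊕ 0x67 = 0x82.
P3: T = 0x16, S = E(K, T) = 0x64; 0xBA ⊕ 0x64 = 0xDE.

P1 = 0x21, P2 = 0x82, P3 = 0xDE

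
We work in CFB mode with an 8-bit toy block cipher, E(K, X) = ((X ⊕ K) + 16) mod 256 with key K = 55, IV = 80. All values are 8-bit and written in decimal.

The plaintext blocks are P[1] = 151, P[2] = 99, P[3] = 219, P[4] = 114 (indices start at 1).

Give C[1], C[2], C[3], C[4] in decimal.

C[1] = 224, C[2] = 132, C[3] = 24, C[4] = 77

CFB encryption: C_i = P_i ⊕ E(K, C_{i−1}), with C_{0} = IV.
C[1]: E(K, 80) = 119; 151 ⊕ 119 = 224.
C[2]: E(K, 224) = 231; 99 ⊕ 231 = 132.
C[3]: E(K, 132) = 195; 219 ⊕ 195 = 24.
C[4]: E(K, 24) = 63; 114 ⊕ 63 = 77.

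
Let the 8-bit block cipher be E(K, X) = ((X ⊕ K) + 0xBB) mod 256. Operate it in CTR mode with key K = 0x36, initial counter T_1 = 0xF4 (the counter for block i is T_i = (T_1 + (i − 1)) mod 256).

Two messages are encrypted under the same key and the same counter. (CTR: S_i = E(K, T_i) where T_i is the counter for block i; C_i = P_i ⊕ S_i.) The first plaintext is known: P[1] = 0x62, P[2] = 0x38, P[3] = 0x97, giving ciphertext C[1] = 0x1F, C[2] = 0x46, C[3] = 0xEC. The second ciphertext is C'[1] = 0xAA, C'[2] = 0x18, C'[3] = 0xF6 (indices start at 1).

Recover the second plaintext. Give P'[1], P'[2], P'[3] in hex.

P'[1] = 0xD7, P'[2] = 0x66, P'[3] = 0x8D

In CTR with a reused counter, both messages share the same keystream S_i, so C_i ⊕ C'_i = P_i ⊕ P'_i and thus P'_i = P_i ⊕ C_i ⊕ C'_i.
P'[1]: 0x62 ⊕ 0x1F ⊕ 0xAA = 0xD7.
P'[2]: 0x38 ⊕ 0x46 ⊕ 0x18 = 0x66.
P'[3]: 0x97 ⊕ 0xEC ⊕ 0xF6 = 0x8D.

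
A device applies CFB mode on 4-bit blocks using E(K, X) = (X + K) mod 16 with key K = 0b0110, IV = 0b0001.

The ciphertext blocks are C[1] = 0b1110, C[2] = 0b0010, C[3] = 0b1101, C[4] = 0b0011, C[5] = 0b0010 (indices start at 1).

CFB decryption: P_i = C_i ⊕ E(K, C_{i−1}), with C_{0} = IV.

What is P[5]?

P[5] = 0b1011

P[5]: E(K, 0b0011) = 0b1001; 0b0010 ⊕ 0b1001 = 0b1011.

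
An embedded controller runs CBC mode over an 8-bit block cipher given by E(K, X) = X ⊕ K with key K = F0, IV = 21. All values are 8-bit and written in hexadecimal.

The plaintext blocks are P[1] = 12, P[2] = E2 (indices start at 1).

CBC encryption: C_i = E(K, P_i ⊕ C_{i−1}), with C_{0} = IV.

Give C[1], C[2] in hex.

C[1] = C3, C[2] = D1

C[1]: P[1] ⊕ 21 = 33; E(K, 33) = C3.
C[2]: P[2] ⊕ C3 = 21; E(K, 21) = D1.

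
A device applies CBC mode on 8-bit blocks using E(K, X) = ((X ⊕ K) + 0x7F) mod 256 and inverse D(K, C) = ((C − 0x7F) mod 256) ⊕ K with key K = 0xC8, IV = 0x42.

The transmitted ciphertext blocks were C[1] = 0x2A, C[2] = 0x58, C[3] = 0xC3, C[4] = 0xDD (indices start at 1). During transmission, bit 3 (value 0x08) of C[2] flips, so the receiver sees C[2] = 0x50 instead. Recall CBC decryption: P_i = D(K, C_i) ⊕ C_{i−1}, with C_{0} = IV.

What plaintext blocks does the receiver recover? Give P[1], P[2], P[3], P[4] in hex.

P[1] = 0x21, P[2] = 0x33, P[3] = 0xDC, P[4] = 0x55

Only C[2] changed, to 0x50. In CBC, a change in C_i garbles P_i and flips the same bit in P_{i+1}. Decrypting the received ciphertext:
P[1]: D(K, 0x2A) = 0x63; 0x63 ⊕ 0x42 = 0x21.
P[2]: D(K, 0x50) = 0x19; 0x19 ⊕ 0x2A = 0x33.
P[3]: D(K, 0xC3) = 0x8C; 0x8C ⊕ 0x50 = 0xDC.
P[4]: D(K, 0xDD) = 0x96; 0x96 ⊕ 0xC3 = 0x55.
Blocks that differ from the original plaintext: P[2], P[3].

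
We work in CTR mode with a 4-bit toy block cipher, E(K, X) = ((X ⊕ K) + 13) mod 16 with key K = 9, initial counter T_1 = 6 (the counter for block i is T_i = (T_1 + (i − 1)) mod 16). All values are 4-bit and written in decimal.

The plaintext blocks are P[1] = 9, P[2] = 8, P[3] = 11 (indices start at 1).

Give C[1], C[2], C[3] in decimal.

C[1] = 5, C[2] = 3, C[3] = 5

CTR encryption: S_i = E(K, T_i) where T_i is the counter for block i; C_i = P_i ⊕ S_i.
C[1]: T = 6, S = E(K, T) = 12; 9 ⊕ 12 = 5.
C[2]: T = 7, S = E(K, T) = 11; 8 ⊕ 11 = 3.
C[3]: T = 8, S = E(K, T) = 14; 11 ⊕ 14 = 5.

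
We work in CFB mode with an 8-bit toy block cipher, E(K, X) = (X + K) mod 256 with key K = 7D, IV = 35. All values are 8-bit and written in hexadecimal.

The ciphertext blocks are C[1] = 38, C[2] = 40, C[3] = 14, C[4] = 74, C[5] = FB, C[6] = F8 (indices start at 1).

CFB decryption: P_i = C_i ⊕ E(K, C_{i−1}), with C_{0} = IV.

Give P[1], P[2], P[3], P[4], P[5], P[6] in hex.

P[1] = 8A, P[2] = F5, P[3] = A9, P[4] = E5, P[5] = 0A, P[6] = 80

P[1]: E(K, 35) = B2; 38 ⊕ B2 = 8A.
P[2]: E(K, 38) = B5; 40 ⊕ B5 = F5.
P[3]: E(K, 40) = BD; 14 ⊕ BD = A9.
P[4]: E(K, 14) = 91; 74 ⊕ 91 = E5.
P[5]: E(K, 74) = F1; FB ⊕ F1 = 0A.
P[6]: E(K, FB) = 78; F8 ⊕ 78 = 80.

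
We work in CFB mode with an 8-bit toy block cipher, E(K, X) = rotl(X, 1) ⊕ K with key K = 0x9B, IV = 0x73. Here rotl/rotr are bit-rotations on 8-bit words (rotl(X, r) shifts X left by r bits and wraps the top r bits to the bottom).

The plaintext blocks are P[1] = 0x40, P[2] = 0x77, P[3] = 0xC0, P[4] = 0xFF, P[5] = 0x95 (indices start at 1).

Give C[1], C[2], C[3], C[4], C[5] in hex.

CFB encryption: C_i = P_i ⊕ E(K, C_{i−1}), with C_{0} = IV.
C[1]: E(K, 0x73) = 0x7D; 0x40 ⊕ 0x7D = 0x3D.
C[2]: E(K, 0x3D) = 0xE1; 0x77 ⊕ 0xE1 = 0x96.
C[3]: E(K, 0x96) = 0xB6; 0xC0 ⊕ 0xB6 = 0x76.
C[4]: E(K, 0x76) = 0x77; 0xFF ⊕ 0x77 = 0x88.
C[5]: E(K, 0x88) = 0x8A; 0x95 ⊕ 0x8A = 0x1F.

C[1] = 0x3D, C[2] = 0x96, C[3] = 0x76, C[4] = 0x88, C[5] = 0x1F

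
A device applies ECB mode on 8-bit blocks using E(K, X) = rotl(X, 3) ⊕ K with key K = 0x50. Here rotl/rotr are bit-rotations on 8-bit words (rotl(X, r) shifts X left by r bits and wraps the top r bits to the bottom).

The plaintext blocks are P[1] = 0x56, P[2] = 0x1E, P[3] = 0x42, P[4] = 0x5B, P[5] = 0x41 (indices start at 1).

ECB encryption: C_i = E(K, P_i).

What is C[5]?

C[5] = 0x5A

C[5]: E(K, 0x41) = 0x5A.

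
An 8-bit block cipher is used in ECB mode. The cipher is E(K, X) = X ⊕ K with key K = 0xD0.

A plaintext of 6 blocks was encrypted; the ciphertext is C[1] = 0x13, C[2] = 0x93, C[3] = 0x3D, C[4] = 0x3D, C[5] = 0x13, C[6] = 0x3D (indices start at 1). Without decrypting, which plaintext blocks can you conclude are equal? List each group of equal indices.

ECB encrypts each block independently with the same key, so equal ciphertext blocks imply equal plaintext blocks.
C[1] = C[5] = 0x13, so P[1] = P[5].
C[3] = C[4] = C[6] = 0x3D, so P[3] = P[4] = P[6].

P[1] = P[5]; P[3] = P[4] = P[6]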